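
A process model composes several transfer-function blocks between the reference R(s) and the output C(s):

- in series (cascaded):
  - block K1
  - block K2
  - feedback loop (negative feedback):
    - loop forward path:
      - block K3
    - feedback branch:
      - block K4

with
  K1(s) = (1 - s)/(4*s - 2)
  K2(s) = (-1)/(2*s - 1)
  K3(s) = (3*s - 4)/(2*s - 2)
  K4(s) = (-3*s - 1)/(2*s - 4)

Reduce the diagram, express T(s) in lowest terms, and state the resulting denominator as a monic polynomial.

[1] apply the feedback formula to K3, K4 = (-6*s^2 + 20*s - 16)/(5*s^2 + 3*s - 12)
[2] series reduction of K1, K2, [K3/(1+K3*K4)] = (-3*s^3 + 13*s^2 - 18*s + 8)/(20*s^4 - 8*s^3 - 55*s^2 + 51*s - 12)
That last expression is T(s), already simplified. Scaling its denominator by 1/20 (the reciprocal of the leading coefficient) yields the monic denominator.

Final answer: s^4 - 2*s^3/5 - 11*s^2/4 + 51*s/20 - 3/5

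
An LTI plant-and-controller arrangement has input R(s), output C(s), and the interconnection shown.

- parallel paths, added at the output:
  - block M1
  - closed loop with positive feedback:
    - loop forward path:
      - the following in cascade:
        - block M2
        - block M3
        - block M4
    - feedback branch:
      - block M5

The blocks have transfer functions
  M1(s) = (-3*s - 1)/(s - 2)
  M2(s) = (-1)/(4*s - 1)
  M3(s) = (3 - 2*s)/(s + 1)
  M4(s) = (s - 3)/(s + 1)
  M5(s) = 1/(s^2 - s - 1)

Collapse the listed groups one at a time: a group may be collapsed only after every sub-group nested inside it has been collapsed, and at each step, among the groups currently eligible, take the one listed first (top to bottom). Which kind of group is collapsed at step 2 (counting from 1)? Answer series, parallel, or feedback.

Answer: feedback

Working:
Step 1 - cascade M2, M3, M4
Step 2 - collapse the loop ((M2*M3*M4) forward, M5 return)
Step 3 - combine M1, [(M2*M3*M4)/(1-(M2*M3*M4)*M5)] in parallel
The group at step 2 is a feedback group.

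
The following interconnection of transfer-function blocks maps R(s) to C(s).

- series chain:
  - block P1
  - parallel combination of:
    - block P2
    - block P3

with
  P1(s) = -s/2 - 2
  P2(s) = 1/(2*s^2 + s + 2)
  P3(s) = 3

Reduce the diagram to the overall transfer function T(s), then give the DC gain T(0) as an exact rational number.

[1] reduce the parallel group P2, P3 gives (6*s^2 + 3*s + 7)/(2*s^2 + s + 2)
[2] multiply P1, (P2+P3) (series) gives (-6*s^3 - 27*s^2 - 19*s - 28)/(4*s^2 + 2*s + 4)
Evaluating the step-2 result (the overall T(s)) at s = 0 gives T(0) = -28/4 = -7.

Answer: -7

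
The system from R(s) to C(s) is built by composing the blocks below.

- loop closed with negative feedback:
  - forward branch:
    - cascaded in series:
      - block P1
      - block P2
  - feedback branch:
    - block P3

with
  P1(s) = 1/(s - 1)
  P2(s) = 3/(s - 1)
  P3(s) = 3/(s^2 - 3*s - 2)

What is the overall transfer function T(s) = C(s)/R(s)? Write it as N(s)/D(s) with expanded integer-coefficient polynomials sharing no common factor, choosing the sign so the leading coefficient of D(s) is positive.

(1) reduce the series chain P1, P2 -> 3/(s^2 - 2*s + 1)
(2) reduce the feedback loop with forward (P1*P2) and return P3, giving the overall T(s)

Answer: (3*s^2 - 9*s - 6)/(s^4 - 5*s^3 + 5*s^2 + s + 7)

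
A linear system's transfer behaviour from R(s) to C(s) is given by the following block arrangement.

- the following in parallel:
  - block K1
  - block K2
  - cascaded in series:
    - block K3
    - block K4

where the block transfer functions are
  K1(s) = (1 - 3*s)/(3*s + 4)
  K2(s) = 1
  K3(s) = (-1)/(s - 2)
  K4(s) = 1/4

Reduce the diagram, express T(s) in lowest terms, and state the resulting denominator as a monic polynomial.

Answer: s^2 - 2*s/3 - 8/3

Working:
1. combine K3, K4 in series; result (-1)/(4*s - 8)
2. parallel reduction of K1, K2, (K3*K4); result (17*s - 44)/(12*s^2 - 8*s - 32)
T(s) is the step-2 result (common factors already cancelled). Leading coefficient of the denominator: 12. Divide through by 12 for the monic polynomial.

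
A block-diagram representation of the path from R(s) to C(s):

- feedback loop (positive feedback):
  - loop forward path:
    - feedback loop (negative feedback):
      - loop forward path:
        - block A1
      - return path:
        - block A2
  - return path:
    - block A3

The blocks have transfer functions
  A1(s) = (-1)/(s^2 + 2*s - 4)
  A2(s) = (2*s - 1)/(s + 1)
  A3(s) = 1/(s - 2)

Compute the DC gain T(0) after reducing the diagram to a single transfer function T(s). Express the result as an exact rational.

(1) collapse the loop (A1 forward, A2 return): (-s - 1)/(s^3 + 3*s^2 - 4*s - 3)
(2) reduce the feedback loop with forward [A1/(1+A1*A2)] and return A3: (-s^2 + s + 2)/(s^4 + s^3 - 10*s^2 + 6*s + 7)
That last expression is T(s); at s = 0 only the constant terms survive, so T(0) = 2/7.

Therefore the answer is 2/7.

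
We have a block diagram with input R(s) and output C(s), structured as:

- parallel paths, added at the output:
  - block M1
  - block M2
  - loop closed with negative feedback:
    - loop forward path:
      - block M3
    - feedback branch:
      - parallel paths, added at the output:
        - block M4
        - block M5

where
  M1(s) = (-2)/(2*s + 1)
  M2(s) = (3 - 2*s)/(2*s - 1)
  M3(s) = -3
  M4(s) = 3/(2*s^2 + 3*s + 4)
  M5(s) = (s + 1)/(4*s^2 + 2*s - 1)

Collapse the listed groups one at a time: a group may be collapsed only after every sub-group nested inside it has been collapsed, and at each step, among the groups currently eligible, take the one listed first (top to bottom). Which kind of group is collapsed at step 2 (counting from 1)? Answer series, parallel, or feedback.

Answer: feedback

Working:
Step 1 - sum the parallel branches M4, M5
Step 2 - feedback reduction of M3, (M4+M5)
Step 3 - reduce the parallel group M1, M2, [M3/(1+M3*(M4+M5))]
Step 2: feedback.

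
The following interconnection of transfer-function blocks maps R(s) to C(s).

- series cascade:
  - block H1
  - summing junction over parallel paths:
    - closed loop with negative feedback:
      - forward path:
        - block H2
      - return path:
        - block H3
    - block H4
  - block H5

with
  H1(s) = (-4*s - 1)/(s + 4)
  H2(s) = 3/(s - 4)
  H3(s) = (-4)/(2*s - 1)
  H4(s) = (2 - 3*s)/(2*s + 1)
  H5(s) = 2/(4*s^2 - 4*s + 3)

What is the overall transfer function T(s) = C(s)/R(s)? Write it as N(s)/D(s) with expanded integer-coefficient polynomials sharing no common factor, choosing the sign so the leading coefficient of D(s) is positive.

Answer: (48*s^4 - 332*s^3 - 134*s^2 + 140*s + 38)/(16*s^6 - 16*s^5 - 344*s^4 - 76*s^3 + 37*s^2 - 196*s - 96)

Working:
(1) collapse the loop (H2 forward, H3 return); result (6*s - 3)/(2*s^2 - 9*s - 8)
(2) sum the parallel branches [H2/(1+H2*H3)], H4; result (-6*s^3 + 43*s^2 + 6*s - 19)/(4*s^3 - 16*s^2 - 25*s - 8)
(3) combine H1, ([H2/(1+H2*H3)]+H4), H5 in series, which is the overall transfer function T(s) = C(s)/R(s) in lowest terms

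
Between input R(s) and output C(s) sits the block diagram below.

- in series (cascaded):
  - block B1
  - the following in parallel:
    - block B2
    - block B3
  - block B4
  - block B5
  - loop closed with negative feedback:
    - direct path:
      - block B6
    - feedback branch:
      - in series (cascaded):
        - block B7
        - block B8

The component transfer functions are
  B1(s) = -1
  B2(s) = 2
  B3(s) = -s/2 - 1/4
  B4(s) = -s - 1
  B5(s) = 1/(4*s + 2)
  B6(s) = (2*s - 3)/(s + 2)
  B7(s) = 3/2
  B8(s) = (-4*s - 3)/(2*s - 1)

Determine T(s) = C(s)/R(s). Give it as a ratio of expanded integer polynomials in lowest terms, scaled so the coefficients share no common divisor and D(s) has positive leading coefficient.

1. combine B2, B3 in parallel gives 7/4 - s/2
2. cascade B7, B8 gives (-12*s - 9)/(4*s - 2)
3. apply the feedback formula to B6, (B7*B8) gives (-8*s^2 + 16*s - 6)/(20*s^2 - 24*s - 23)
4. series reduction of B1, (B2+B3), B4, B5, [B6/(1+B6*(B7*B8))], giving the overall T(s)

Therefore the answer is (8*s^4 - 36*s^3 + 18*s^2 + 41*s - 21)/(160*s^3 - 112*s^2 - 280*s - 92).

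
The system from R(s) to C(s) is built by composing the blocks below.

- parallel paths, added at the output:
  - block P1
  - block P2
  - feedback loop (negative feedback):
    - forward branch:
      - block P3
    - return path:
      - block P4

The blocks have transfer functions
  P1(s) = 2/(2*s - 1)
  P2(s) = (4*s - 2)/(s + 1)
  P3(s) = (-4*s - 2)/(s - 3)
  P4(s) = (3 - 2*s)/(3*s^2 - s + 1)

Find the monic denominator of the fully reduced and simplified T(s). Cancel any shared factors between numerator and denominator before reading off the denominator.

First reduce the diagram to T(s).

[1] collapse the loop (P3 forward, P4 return): (-12*s^3 - 2*s^2 - 2*s - 2)/(3*s^3 - 2*s^2 - 4*s - 9)
[2] reduce the parallel group P1, P2, [P3/(1+P3*P4)]: (-50*s^4 - 2*s^3 - 60*s^2 + 38*s - 34)/(6*s^5 - s^4 - 13*s^3 - 20*s^2 - 5*s + 9)
The result of step 2 is T(s) in lowest terms. Its denominator has leading coefficient 6; dividing the denominator through by 6 makes it monic.

Answer: s^5 - s^4/6 - 13*s^3/6 - 10*s^2/3 - 5*s/6 + 3/2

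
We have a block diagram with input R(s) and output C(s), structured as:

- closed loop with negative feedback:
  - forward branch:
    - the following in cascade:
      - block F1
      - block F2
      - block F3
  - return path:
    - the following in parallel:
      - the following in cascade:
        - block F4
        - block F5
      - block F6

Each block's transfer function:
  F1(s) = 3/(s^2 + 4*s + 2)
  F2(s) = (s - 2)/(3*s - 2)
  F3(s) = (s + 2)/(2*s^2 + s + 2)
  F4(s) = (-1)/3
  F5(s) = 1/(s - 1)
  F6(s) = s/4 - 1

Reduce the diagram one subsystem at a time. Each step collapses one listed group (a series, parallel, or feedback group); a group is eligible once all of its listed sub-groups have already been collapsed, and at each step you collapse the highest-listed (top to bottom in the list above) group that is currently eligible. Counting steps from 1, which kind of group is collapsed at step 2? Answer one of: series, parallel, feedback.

The answer is series.

Reasoning:
(1) cascade F1, F2, F3
(2) multiply F4, F5 (series)
(3) add (F4*F5), F6 (parallel)
(4) reduce the feedback loop with forward (F1*F2*F3) and return ((F4*F5)+F6)
So the answer for step 2 is series.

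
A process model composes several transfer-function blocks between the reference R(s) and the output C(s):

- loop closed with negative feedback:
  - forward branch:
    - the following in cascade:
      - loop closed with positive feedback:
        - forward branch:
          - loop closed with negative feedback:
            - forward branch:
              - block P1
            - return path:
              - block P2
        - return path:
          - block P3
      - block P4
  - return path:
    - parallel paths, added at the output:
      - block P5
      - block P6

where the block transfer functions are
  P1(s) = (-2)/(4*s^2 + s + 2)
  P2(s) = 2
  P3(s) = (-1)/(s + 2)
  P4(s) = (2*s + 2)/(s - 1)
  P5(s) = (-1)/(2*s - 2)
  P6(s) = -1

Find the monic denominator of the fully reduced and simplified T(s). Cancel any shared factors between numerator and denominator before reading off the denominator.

The answer is s^5 + s^4/4 - 5*s^3/2 + 13*s^2/4 + 7*s/2 - 5/2.

Reasoning:
1. collapse the loop (P1 forward, P2 return) gives (-2)/(4*s^2 + s - 2)
2. feedback reduction of [P1/(1+P1*P2)], P3 gives (-2*s - 4)/(4*s^3 + 9*s^2 - 6)
3. multiply [[P1/(1+P1*P2)]/(1-[P1/(1+P1*P2)]*P3)], P4 (series) gives (-4*s^2 - 12*s - 8)/(4*s^4 + 5*s^3 - 9*s^2 - 6*s + 6)
4. combine P5, P6 in parallel gives (1 - 2*s)/(2*s - 2)
5. apply the feedback formula to ([[P1/(1+P1*P2)]/(1-[P1/(1+P1*P2)]*P3)]*P4), (P5+P6) gives (-4*s^3 - 8*s^2 + 4*s + 8)/(4*s^5 + s^4 - 10*s^3 + 13*s^2 + 14*s - 10)
The result of step 5 is T(s) in lowest terms. Its denominator has leading coefficient 4; dividing the denominator through by 4 makes it monic.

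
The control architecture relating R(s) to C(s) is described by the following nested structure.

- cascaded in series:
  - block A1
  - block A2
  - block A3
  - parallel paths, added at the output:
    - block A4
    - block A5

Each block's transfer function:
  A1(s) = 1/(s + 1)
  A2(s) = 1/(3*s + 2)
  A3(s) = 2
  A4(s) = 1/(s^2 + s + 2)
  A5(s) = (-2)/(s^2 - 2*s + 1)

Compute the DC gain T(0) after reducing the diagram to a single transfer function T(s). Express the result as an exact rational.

Step 1: sum the parallel branches A4, A5 -> (-s^2 - 4*s - 3)/(s^4 - s^3 + s^2 - 3*s + 2)
Step 2: reduce the series chain A1, A2, A3, (A4+A5) -> (-2*s - 6)/(3*s^5 - s^4 + s^3 - 7*s^2 + 4)
The step-2 result is T(s). Setting s = 0: T(0) = -6/4 = -3/2.

Final answer: -3/2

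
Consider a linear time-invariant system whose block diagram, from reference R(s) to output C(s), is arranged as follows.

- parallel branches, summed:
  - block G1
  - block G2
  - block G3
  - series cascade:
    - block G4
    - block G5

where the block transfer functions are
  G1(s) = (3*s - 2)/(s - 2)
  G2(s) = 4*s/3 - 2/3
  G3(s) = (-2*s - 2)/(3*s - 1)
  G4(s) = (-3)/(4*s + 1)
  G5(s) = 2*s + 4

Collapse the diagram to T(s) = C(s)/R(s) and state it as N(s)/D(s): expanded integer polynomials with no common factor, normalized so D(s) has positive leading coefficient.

Reducing step by step:

Step 1: reduce the series chain G4, G5; result (-6*s - 12)/(4*s + 1)
Step 2: reduce the parallel group G1, G2, G3, (G4*G5): this yields T(s), and no further normalization is needed

Answer: (48*s^4 - 94*s^3 + 9*s^2 + 273*s - 58)/(36*s^3 - 75*s^2 + 3*s + 6)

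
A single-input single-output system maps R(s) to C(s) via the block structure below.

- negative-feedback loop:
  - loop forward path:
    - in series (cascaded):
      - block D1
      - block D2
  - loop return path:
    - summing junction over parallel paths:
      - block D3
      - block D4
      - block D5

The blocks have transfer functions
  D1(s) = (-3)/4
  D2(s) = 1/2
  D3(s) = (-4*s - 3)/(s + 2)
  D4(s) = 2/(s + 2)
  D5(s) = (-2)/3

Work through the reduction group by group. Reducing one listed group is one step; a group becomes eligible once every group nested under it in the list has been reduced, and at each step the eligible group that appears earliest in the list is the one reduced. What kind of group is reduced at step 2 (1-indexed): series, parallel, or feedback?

The answer is parallel.

Reasoning:
[1] reduce the series chain D1, D2
[2] sum the parallel branches D3, D4, D5
[3] collapse the loop ((D1*D2) forward, (D3+D4+D5) return)
Step 2 collapses a parallel group.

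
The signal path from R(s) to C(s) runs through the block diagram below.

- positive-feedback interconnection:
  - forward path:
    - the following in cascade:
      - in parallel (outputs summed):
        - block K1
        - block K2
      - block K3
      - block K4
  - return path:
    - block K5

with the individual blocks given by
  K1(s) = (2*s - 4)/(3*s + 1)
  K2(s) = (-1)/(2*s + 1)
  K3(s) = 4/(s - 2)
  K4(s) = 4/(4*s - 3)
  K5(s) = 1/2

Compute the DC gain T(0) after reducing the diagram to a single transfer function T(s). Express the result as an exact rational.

Reducing step by step:

Step 1 - parallel reduction of K1, K2, giving (4*s^2 - 9*s - 5)/(6*s^2 + 5*s + 1)
Step 2 - combine (K1+K2), K3, K4 in series, giving (64*s^2 - 144*s - 80)/(24*s^4 - 46*s^3 - 15*s^2 + 19*s + 6)
Step 3 - apply the feedback formula to ((K1+K2)*K3*K4), K5, giving (64*s^2 - 144*s - 80)/(24*s^4 - 46*s^3 - 47*s^2 + 91*s + 46)
Evaluating the step-3 result (the overall T(s)) at s = 0 gives T(0) = -80/46 = -40/23.

Answer: -40/23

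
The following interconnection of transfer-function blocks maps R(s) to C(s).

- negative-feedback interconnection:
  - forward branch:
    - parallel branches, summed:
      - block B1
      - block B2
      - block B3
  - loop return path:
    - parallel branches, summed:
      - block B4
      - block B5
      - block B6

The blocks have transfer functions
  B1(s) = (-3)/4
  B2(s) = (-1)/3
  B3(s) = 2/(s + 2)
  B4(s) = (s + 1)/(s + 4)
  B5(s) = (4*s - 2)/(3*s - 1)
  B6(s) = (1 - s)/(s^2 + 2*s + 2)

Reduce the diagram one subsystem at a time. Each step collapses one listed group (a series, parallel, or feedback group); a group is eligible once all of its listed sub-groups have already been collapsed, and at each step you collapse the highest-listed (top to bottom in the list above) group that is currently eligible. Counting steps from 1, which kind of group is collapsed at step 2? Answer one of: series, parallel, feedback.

Step 1: parallel reduction of B1, B2, B3
Step 2: add B4, B5, B6 (parallel)
Step 3: close the feedback loop around (B1+B2+B3), (B4+B5+B6)
Step 2: parallel.

Answer: parallel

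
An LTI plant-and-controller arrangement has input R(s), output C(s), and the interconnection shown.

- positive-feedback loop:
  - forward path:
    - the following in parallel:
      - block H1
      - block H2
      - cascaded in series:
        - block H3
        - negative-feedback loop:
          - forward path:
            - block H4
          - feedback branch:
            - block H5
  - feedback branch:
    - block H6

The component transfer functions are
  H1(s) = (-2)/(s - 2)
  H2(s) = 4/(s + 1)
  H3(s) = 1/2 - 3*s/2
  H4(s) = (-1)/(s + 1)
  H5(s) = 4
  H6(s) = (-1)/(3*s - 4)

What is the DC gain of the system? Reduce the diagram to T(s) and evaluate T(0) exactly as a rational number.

Step 1: apply the feedback formula to H4, H5 -> (-1)/(s - 3)
Step 2: series reduction of H3, [H4/(1+H4*H5)] -> (3*s - 1)/(2*s - 6)
Step 3: parallel reduction of H1, H2, (H3*[H4/(1+H4*H5)]) -> (3*s^3 - 37*s + 62)/(2*s^3 - 8*s^2 + 2*s + 12)
Step 4: feedback reduction of (H1+H2+(H3*[H4/(1+H4*H5)])), H6 -> (9*s^4 - 12*s^3 - 111*s^2 + 334*s - 248)/(6*s^4 - 29*s^3 + 38*s^2 - 9*s + 14)
The step-4 result is T(s). Setting s = 0: T(0) = -248/14 = -124/7.

Therefore the answer is -124/7.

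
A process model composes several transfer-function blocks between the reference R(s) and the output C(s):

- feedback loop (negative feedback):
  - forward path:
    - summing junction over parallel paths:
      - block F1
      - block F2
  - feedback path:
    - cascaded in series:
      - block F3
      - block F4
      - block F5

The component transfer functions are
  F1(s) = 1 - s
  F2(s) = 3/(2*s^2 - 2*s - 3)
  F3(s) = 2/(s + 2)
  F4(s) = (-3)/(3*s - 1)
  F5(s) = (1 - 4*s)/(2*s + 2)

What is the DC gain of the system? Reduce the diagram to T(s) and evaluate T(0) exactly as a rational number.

First reduce the diagram to T(s).

Step 1 - parallel reduction of F1, F2 gives (-2*s^3 + 4*s^2 + s)/(2*s^2 - 2*s - 3)
Step 2 - multiply F3, F4, F5 (series) gives (12*s - 3)/(3*s^3 + 8*s^2 + 3*s - 2)
Step 3 - reduce the feedback loop with forward (F1+F2) and return (F3*F4*F5) gives (-6*s^6 - 4*s^5 + 29*s^4 + 24*s^3 - 5*s^2 - 2*s)/(6*s^5 - 14*s^4 + 35*s^3 - 34*s^2 - 8*s + 6)
DC gain: substitute s = 0 into T(s) from step 3: T(0) = 0/6 = 0.

Answer: 0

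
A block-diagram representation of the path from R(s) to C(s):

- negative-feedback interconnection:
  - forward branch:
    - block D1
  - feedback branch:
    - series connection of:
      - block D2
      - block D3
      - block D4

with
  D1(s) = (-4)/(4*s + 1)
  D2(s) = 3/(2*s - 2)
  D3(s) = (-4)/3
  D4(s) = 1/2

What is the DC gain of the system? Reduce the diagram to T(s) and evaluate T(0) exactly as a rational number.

1. series reduction of D2, D3, D4 gives (-1)/(s - 1)
2. reduce the feedback loop with forward D1 and return (D2*D3*D4) gives (4 - 4*s)/(4*s^2 - 3*s + 3)
The step-2 result is T(s). Setting s = 0: T(0) = 4/3.

Final answer: 4/3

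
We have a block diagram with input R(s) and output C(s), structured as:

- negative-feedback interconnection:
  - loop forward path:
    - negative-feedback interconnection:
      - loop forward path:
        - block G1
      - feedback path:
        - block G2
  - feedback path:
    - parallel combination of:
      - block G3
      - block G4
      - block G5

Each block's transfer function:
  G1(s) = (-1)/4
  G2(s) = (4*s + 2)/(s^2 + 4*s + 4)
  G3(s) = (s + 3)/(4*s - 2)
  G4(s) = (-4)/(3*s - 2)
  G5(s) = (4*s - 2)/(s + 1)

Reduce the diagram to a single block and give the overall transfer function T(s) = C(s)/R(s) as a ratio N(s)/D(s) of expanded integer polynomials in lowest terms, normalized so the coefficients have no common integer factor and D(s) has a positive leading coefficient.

The answer is (12*s^5 + 46*s^4 + 30*s^3 - 44*s^2 - 24*s + 16)/(3*s^5 - 18*s^4 - 207*s^3 - 70*s^2 + 216*s - 80).

Reasoning:
Step 1. close the feedback loop around G1, G2; result (-s^2 - 4*s - 4)/(4*s^2 + 12*s + 14)
Step 2. parallel reduction of G3, G4, G5; result (51*s^3 - 86*s^2 + 37*s - 6)/(12*s^3 - 2*s^2 - 10*s + 4)
Step 3. apply the feedback formula to [G1/(1+G1*G2)], (G3+G4+G5); the result is T(s) itself (integer coefficients, no common factor, positive leading denominator coefficient)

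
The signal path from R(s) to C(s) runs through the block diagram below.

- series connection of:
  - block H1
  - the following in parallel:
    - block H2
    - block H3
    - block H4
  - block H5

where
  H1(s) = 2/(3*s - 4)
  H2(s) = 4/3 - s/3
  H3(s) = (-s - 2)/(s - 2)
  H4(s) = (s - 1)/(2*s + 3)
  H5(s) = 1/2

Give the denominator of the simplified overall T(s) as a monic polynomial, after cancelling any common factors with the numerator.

[1] combine H2, H3, H4 in parallel = (-2*s^3 + 6*s^2 - 28*s - 36)/(6*s^2 - 3*s - 18)
[2] reduce the series chain H1, (H2+H3+H4), H5 = (-2*s^3 + 6*s^2 - 28*s - 36)/(18*s^3 - 33*s^2 - 42*s + 72)
Step 2 gives the fully reduced T(s), with no common factor left to cancel. The denominator's leading coefficient is 18, so divide each of its coefficients by 18 to get the monic form.

Final answer: s^3 - 11*s^2/6 - 7*s/3 + 4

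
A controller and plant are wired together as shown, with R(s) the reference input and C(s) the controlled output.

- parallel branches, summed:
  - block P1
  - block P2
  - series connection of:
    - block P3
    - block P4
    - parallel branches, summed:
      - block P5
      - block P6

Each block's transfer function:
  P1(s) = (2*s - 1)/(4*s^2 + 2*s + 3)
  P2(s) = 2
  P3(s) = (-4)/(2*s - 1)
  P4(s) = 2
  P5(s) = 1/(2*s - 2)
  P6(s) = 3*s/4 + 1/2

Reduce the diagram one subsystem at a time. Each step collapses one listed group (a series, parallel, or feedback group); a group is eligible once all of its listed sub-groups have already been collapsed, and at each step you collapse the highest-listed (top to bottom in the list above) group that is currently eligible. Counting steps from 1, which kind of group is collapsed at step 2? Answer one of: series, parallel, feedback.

Step 1 - parallel reduction of P5, P6
Step 2 - combine P3, P4, (P5+P6) in series
Step 3 - sum the parallel branches P1, P2, (P3*P4*(P5+P6))
Step 2 collapses a series group.

Final answer: series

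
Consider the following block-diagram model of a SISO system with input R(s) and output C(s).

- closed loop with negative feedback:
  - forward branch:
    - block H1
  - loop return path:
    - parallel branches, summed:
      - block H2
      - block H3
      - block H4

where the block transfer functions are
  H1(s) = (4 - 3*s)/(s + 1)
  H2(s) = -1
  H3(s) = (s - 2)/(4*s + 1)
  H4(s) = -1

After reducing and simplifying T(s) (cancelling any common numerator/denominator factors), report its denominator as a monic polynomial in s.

First reduce the diagram to T(s).

1. combine H2, H3, H4 in parallel gives (-7*s - 4)/(4*s + 1)
2. collapse the loop (H1 forward, (H2+H3+H4) return) gives (-12*s^2 + 13*s + 4)/(25*s^2 - 11*s - 15)
No further cancellation is possible in the step-2 result, so that is T(s). Its denominator becomes monic after dividing by the leading coefficient 25.

Answer: s^2 - 11*s/25 - 3/5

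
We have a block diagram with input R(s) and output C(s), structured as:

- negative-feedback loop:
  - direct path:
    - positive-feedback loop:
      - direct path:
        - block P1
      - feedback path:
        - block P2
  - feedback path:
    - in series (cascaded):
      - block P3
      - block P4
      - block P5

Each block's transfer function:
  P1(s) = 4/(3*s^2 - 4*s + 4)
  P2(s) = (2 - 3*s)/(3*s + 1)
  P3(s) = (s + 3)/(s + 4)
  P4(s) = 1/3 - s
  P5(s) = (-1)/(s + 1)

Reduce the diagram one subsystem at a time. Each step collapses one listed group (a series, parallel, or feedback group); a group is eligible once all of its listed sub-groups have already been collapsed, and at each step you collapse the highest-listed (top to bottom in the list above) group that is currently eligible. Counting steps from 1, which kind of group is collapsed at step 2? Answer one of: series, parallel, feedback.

Step 1 - collapse the loop (P1 forward, P2 return)
Step 2 - reduce the series chain P3, P4, P5
Step 3 - apply the feedback formula to [P1/(1-P1*P2)], (P3*P4*P5)
At step 2 the group reduced is series.

Final answer: series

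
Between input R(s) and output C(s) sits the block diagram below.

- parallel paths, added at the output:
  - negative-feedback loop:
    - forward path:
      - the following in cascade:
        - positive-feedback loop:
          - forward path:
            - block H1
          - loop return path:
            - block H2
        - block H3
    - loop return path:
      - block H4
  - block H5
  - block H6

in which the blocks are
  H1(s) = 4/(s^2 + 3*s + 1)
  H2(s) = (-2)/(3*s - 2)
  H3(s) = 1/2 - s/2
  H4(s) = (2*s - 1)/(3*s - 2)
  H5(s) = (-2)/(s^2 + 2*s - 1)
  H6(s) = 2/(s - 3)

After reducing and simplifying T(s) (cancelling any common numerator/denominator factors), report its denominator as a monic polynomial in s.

Step 1 - collapse the loop (H1 forward, H2 return); result (12*s - 8)/(3*s^3 + 7*s^2 - 3*s + 6)
Step 2 - reduce the series chain [H1/(1-H1*H2)], H3; result (-6*s^2 + 10*s - 4)/(3*s^3 + 7*s^2 - 3*s + 6)
Step 3 - close the feedback loop around ([H1/(1-H1*H2)]*H3), H4; result (-6*s^2 + 10*s - 4)/(3*s^3 + 3*s^2 + 3*s + 4)
Step 4 - reduce the parallel group [([H1/(1-H1*H2)]*H3)/(1+([H1/(1-H1*H2)]*H3)*H4)], H5, H6; result (28*s^4 + 52*s^3 - 58*s^2 + 78*s + 4)/(3*s^6 - 21*s^4 - 11*s^3 - 16*s^2 - 19*s + 12)
Step 4 gives the fully reduced T(s), with no common factor left to cancel. The denominator's leading coefficient is 3, so divide each of its coefficients by 3 to get the monic form.

Hence the answer: s^6 - 7*s^4 - 11*s^3/3 - 16*s^2/3 - 19*s/3 + 4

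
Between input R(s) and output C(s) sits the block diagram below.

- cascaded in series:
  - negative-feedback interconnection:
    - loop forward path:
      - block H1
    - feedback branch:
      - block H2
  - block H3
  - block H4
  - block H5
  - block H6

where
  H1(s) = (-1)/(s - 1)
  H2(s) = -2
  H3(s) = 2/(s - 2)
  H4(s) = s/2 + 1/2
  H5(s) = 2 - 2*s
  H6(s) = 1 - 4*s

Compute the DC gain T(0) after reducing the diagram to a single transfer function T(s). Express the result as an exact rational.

Step 1. close the feedback loop around H1, H2 -> (-1)/(s + 1)
Step 2. cascade [H1/(1+H1*H2)], H3, H4, H5, H6 -> (-8*s^2 + 10*s - 2)/(s - 2)
DC gain: substitute s = 0 into T(s) from step 2: T(0) = -2/(-2) = 1.

Final answer: 1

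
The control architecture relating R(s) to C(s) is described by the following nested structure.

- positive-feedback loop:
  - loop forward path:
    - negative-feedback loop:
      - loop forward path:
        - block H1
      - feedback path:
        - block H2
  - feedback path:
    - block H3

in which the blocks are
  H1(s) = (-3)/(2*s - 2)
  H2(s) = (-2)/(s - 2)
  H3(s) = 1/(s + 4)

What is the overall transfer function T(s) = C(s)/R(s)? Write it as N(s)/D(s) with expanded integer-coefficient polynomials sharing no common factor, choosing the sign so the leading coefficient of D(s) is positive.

Answer: (-3*s^2 - 6*s + 24)/(2*s^3 + 2*s^2 - 11*s + 34)

Working:
Step 1. collapse the loop (H1 forward, H2 return); result (6 - 3*s)/(2*s^2 - 6*s + 10)
Step 2. close the feedback loop around [H1/(1+H1*H2)], H3, which is the overall transfer function T(s) = C(s)/R(s) in lowest terms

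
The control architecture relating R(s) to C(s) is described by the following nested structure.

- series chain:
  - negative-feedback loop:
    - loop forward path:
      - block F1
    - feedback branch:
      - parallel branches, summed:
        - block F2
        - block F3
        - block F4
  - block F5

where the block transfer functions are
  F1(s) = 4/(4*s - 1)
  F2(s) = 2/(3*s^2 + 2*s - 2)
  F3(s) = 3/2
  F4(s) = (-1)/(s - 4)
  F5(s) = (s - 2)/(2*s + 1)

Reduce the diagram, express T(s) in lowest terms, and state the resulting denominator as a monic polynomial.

[1] reduce the parallel group F2, F3, F4, giving (9*s^3 - 36*s^2 - 30*s + 12)/(6*s^3 - 20*s^2 - 20*s + 16)
[2] apply the feedback formula to F1, (F2+F3+F4), giving (12*s^3 - 40*s^2 - 40*s + 32)/(12*s^4 - 25*s^3 - 102*s^2 - 18*s + 16)
[3] cascade [F1/(1+F1*(F2+F3+F4))], F5, giving (12*s^4 - 64*s^3 + 40*s^2 + 112*s - 64)/(24*s^5 - 38*s^4 - 229*s^3 - 138*s^2 + 14*s + 16)
That last expression is T(s), already simplified. Scaling its denominator by 1/24 (the reciprocal of the leading coefficient) yields the monic denominator.

Hence the answer: s^5 - 19*s^4/12 - 229*s^3/24 - 23*s^2/4 + 7*s/12 + 2/3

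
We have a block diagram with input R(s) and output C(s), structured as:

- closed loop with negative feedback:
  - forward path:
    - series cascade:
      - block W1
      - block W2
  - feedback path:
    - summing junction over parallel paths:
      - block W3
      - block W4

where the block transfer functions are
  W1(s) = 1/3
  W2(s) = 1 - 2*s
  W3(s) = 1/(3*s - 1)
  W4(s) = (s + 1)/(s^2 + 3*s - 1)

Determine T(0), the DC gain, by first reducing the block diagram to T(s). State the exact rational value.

Reducing step by step:

(1) multiply W1, W2 (series) gives 1/3 - 2*s/3
(2) add W3, W4 (parallel) gives (4*s^2 + 5*s - 2)/(3*s^3 + 8*s^2 - 6*s + 1)
(3) feedback reduction of (W1*W2), (W3+W4) gives (-6*s^4 - 13*s^3 + 20*s^2 - 8*s + 1)/(s^3 + 18*s^2 - 9*s + 1)
That last expression is T(s); at s = 0 only the constant terms survive, so T(0) = 1/1 = 1.

Answer: 1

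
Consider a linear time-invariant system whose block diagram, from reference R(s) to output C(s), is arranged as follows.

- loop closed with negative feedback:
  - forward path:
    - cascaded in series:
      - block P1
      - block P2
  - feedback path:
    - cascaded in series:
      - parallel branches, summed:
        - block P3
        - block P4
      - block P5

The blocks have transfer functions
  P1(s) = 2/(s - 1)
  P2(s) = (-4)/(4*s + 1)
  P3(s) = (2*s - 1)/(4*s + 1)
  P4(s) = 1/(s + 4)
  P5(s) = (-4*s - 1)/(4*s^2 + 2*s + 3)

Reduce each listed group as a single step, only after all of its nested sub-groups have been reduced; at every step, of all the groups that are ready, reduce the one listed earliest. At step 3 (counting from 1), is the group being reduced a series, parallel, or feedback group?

The answer is series.

Reasoning:
Step 1. cascade P1, P2
Step 2. add P3, P4 (parallel)
Step 3. reduce the series chain (P3+P4), P5
Step 4. collapse the loop ((P1*P2) forward, ((P3+P4)*P5) return)
Step 3 collapses a series group.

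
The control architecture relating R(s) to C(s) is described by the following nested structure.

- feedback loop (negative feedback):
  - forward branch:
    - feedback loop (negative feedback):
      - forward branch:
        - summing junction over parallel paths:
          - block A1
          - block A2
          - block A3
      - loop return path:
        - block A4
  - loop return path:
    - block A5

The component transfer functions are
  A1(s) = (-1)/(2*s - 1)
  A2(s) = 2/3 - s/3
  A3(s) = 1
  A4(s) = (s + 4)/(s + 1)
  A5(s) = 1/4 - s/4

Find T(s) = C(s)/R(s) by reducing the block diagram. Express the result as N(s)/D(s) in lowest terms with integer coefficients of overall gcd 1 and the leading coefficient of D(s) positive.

Answer: (-8*s^3 + 36*s^2 + 12*s - 32)/(2*s^4 - 19*s^3 + 42*s^2 + 167*s - 148)

Working:
(1) combine A1, A2, A3 in parallel -> (-2*s^2 + 11*s - 8)/(6*s - 3)
(2) collapse the loop ((A1+A2+A3) forward, A4 return) -> (2*s^3 - 9*s^2 - 3*s + 8)/(2*s^3 - 9*s^2 - 39*s + 35)
(3) collapse the loop ([(A1+A2+A3)/(1+(A1+A2+A3)*A4)] forward, A5 return), giving the overall T(s)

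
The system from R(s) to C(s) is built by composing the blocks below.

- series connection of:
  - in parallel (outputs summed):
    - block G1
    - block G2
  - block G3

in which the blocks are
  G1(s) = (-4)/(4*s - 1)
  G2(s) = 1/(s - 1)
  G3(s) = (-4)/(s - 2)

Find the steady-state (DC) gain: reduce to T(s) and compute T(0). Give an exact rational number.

Answer: 6

Working:
(1) reduce the parallel group G1, G2: 3/(4*s^2 - 5*s + 1)
(2) reduce the series chain (G1+G2), G3: (-12)/(4*s^3 - 13*s^2 + 11*s - 2)
The step-2 result is T(s). Setting s = 0: T(0) = -12/(-2) = 6.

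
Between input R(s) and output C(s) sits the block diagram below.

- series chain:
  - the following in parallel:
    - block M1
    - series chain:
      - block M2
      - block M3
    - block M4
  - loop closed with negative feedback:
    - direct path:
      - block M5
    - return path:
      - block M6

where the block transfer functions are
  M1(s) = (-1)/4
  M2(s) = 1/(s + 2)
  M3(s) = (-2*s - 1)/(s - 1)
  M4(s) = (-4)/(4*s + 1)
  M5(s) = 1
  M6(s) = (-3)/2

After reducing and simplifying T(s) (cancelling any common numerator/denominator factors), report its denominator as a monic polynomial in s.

(1) reduce the series chain M2, M3 gives (-2*s - 1)/(s^2 + s - 2)
(2) parallel reduction of M1, (M2*M3), M4 gives (-4*s^3 - 53*s^2 - 33*s + 30)/(16*s^3 + 20*s^2 - 28*s - 8)
(3) collapse the loop (M5 forward, M6 return) gives -2
(4) reduce the series chain (M1+(M2*M3)+M4), [M5/(1+M5*M6)] gives (4*s^3 + 53*s^2 + 33*s - 30)/(8*s^3 + 10*s^2 - 14*s - 4)
T(s) is the step-4 result (common factors already cancelled). Leading coefficient of the denominator: 8. Divide through by 8 for the monic polynomial.

Answer: s^3 + 5*s^2/4 - 7*s/4 - 1/2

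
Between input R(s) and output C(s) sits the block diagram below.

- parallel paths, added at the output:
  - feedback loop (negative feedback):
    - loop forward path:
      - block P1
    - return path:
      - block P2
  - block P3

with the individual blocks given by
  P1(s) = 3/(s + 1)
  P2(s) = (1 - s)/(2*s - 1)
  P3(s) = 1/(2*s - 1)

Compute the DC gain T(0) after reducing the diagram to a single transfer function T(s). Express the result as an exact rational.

The answer is -5/2.

Reasoning:
(1) reduce the feedback loop with forward P1 and return P2: (6*s - 3)/(2*s^2 - 2*s + 2)
(2) parallel reduction of [P1/(1+P1*P2)], P3: (14*s^2 - 14*s + 5)/(4*s^3 - 6*s^2 + 6*s - 2)
The step-2 result is T(s). Setting s = 0: T(0) = 5/(-2) = -5/2.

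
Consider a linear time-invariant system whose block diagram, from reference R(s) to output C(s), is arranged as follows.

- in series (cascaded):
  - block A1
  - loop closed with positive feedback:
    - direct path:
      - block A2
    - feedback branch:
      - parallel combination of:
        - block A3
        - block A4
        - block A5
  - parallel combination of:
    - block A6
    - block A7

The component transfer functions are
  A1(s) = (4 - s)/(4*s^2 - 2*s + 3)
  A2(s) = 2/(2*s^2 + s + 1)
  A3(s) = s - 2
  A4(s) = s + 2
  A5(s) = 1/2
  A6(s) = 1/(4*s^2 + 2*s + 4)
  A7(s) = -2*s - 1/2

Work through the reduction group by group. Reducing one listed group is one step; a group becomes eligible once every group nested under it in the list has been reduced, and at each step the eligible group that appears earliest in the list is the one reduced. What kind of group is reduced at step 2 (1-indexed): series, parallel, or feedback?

Reducing step by step:

Step 1 - parallel reduction of A3, A4, A5
Step 2 - feedback reduction of A2, (A3+A4+A5)
Step 3 - sum the parallel branches A6, A7
Step 4 - series reduction of A1, [A2/(1-A2*(A3+A4+A5))], (A6+A7)
So the answer for step 2 is feedback.

Answer: feedback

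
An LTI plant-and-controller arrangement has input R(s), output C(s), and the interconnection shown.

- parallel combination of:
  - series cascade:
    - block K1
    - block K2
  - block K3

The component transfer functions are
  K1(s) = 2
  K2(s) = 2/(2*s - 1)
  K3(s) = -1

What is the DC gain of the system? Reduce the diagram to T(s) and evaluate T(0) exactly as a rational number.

Step 1: combine K1, K2 in series, giving 4/(2*s - 1)
Step 2: add (K1*K2), K3 (parallel), giving (5 - 2*s)/(2*s - 1)
Step 2 gives the overall T(s). Then T(0) = 5/(-1) = -5.

Final answer: -5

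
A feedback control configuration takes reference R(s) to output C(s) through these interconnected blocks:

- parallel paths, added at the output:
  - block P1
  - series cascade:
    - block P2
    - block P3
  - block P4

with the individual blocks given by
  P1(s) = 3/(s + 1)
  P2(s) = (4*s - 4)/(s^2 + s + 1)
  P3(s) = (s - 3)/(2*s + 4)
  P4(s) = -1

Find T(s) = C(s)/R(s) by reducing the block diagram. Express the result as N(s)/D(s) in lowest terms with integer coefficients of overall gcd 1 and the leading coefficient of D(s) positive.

Step 1. reduce the series chain P2, P3, giving (2*s^2 - 8*s + 6)/(s^3 + 3*s^2 + 3*s + 2)
Step 2. combine P1, (P2*P3), P4 in parallel, which is the overall transfer function T(s) = C(s)/R(s) in lowest terms

Hence the answer: (-s^4 + s^3 - 3*s^2 + 2*s + 10)/(s^4 + 4*s^3 + 6*s^2 + 5*s + 2)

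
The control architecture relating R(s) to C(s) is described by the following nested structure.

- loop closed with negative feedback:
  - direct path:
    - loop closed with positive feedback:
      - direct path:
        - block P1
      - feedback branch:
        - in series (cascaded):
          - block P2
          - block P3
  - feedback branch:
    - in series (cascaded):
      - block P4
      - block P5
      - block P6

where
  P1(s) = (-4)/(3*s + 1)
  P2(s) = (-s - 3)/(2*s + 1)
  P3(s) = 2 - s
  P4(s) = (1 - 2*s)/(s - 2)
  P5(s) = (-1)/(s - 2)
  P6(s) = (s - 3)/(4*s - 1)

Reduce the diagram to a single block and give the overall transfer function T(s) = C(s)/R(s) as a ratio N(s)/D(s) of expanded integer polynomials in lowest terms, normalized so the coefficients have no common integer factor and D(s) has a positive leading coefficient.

[1] combine P2, P3 in series: (s^2 + s - 6)/(2*s + 1)
[2] feedback reduction of P1, (P2*P3): (-8*s - 4)/(10*s^2 + 9*s - 23)
[3] multiply P4, P5, P6 (series): (2*s^2 - 7*s + 3)/(4*s^3 - 17*s^2 + 20*s - 4)
[4] reduce the feedback loop with forward [P1/(1-P1*(P2*P3))] and return (P4*P5*P6), which is the overall transfer function T(s) = C(s)/R(s) in lowest terms

Answer: (-32*s^4 + 120*s^3 - 92*s^2 - 48*s + 16)/(40*s^5 - 134*s^4 - 61*s^3 + 579*s^2 - 492*s + 80)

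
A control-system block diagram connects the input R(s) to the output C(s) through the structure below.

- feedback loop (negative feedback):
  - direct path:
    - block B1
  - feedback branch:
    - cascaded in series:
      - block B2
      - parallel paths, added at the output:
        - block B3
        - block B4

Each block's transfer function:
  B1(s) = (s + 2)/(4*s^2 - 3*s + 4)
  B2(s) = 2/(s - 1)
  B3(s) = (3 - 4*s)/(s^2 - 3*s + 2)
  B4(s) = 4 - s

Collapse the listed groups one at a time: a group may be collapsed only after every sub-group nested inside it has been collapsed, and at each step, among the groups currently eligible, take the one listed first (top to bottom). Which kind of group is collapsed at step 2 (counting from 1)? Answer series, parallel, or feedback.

[1] combine B3, B4 in parallel
[2] series reduction of B2, (B3+B4)
[3] apply the feedback formula to B1, (B2*(B3+B4))
At step 2 the group reduced is series.

Final answer: series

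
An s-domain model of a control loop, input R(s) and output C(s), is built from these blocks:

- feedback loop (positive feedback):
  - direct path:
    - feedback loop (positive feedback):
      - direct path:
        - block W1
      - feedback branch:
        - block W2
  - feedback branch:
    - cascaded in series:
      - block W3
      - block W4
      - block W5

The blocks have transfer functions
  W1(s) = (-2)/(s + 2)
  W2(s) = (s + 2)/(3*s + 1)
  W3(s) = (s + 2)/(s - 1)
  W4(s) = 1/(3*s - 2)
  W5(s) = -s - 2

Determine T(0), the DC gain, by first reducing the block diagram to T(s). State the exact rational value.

1. collapse the loop (W1 forward, W2 return), giving (-6*s - 2)/(3*s^2 + 9*s + 6)
2. reduce the series chain W3, W4, W5, giving (-s^2 - 4*s - 4)/(3*s^2 - 5*s + 2)
3. collapse the loop ([W1/(1-W1*W2)] forward, (W3*W4*W5) return), giving (-18*s^3 + 24*s^2 - 2*s - 4)/(9*s^4 + 6*s^3 - 47*s^2 - 44*s + 4)
Step 3 gives the overall T(s). Then T(0) = -4/4 = -1.

Hence the answer: -1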